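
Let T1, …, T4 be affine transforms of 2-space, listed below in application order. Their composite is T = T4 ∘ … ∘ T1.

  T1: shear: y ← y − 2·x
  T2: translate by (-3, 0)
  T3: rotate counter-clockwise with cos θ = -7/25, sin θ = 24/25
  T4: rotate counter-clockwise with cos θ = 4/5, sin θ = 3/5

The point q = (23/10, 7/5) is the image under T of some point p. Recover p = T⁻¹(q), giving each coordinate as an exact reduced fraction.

T1 = [1 0 0; -2 1 0; 0 0 1]
T2·T1 = [1 0 -3; -2 1 0; 0 0 1]
T3·…·T1 = [41/25 -24/25 21/25; 38/25 -7/25 -72/25; 0 0 1]
T4·…·T1 = [2/5 -3/5 12/5; 11/5 -4/5 -9/5; 0 0 1]
det M = 1; M⁻¹ = [-4/5 3/5 3; -11/5 2/5 6; 0 0 1]
M⁻¹ · (23/10, 7/5)ᵀ = (2, 3/2)ᵀ

p = (2, 3/2)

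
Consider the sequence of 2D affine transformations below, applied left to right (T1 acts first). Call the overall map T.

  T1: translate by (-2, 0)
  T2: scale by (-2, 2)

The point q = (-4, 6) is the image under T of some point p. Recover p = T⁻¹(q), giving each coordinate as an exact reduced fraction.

T1 = [1 0 -2; 0 1 0; 0 0 1]
T2·T1 = [-2 0 4; 0 2 0; 0 0 1]
det M = -4; M⁻¹ = [-1/2 0 2; 0 1/2 0; 0 0 1]
M⁻¹ · (-4, 6)ᵀ = (4, 3)ᵀ

p = (4, 3)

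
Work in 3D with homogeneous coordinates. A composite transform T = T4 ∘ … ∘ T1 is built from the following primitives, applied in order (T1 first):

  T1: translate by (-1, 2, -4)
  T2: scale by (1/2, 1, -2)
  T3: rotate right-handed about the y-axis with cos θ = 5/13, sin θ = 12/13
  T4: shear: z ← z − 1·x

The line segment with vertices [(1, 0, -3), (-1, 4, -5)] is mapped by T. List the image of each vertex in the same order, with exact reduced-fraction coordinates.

T1 translate by (-1, 2, -4): (1, 0, -3) → (0, 2, -7); (-1, 4, -5) → (-2, 6, -9)
T2 scale by (1/2, 1, -2): (0, 2, -7) → (0, 2, 14); (-2, 6, -9) → (-1, 6, 18)
T3 rotate right-handed about the y-axis with cos θ = 5/13, sin θ = 12/13: (0, 2, 14) → (168/13, 2, 70/13); (-1, 6, 18) → (211/13, 6, 102/13)
T4 shear: z ← z − 1·x: (168/13, 2, 70/13) → (168/13, 2, -98/13); (211/13, 6, 102/13) → (211/13, 6, -109/13)

image vertices: (168/13, 2, -98/13), (211/13, 6, -109/13)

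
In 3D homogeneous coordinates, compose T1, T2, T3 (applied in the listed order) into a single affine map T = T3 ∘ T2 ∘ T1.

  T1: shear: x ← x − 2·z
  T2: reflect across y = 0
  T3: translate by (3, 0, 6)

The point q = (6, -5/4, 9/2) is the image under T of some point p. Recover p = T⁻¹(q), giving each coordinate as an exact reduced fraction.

p = (0, 5/4, -3/2)

T1 = [1 0 -2 0; 0 1 0 0; 0 0 1 0; 0 0 0 1]
T2·T1 = [1 0 -2 0; 0 -1 0 0; 0 0 1 0; 0 0 0 1]
T3·…·T1 = [1 0 -2 3; 0 -1 0 0; 0 0 1 6; 0 0 0 1]
det M = -1; M⁻¹ = [1 0 2 -15; 0 -1 0 0; 0 0 1 -6; 0 0 0 1]
M⁻¹ · (6, -5/4, 9/2)ᵀ = (0, 5/4, -3/2)ᵀ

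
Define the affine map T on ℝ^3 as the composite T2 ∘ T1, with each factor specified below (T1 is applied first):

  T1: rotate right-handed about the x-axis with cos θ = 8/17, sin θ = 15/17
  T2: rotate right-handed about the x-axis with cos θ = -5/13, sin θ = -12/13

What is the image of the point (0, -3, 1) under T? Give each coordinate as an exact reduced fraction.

T(p) = (0, -249/221, 653/221)

T1 rotate right-handed about the x-axis with cos θ = 8/17, sin θ = 15/17: (0, -3, 1) → (0, -39/17, -37/17)
T2 rotate right-handed about the x-axis with cos θ = -5/13, sin θ = -12/13: (0, -39/17, -37/17) → (0, -249/221, 653/221)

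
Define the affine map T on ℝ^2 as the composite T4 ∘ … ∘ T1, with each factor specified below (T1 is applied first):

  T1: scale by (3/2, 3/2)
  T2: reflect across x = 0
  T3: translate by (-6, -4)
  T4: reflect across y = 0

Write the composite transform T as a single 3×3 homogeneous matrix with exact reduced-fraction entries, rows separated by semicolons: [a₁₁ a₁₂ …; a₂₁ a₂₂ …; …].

T = [-3/2 0 -6; 0 -3/2 4; 0 0 1]

T1 = [3/2 0 0; 0 3/2 0; 0 0 1]
T2·T1 = [-3/2 0 0; 0 3/2 0; 0 0 1]
T3·…·T1 = [-3/2 0 -6; 0 3/2 -4; 0 0 1]
T4·…·T1 = [-3/2 0 -6; 0 -3/2 4; 0 0 1]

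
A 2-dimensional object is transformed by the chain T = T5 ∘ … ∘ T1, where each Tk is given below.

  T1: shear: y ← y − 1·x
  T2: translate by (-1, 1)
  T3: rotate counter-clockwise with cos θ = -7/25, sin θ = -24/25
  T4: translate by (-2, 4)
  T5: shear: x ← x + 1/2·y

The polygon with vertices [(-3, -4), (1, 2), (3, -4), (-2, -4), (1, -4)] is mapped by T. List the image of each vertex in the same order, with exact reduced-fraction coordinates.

image vertices: (76/25, 196/25), (41/25, 86/25), (-161/25, 94/25), (73/50, 179/25), (-82/25, 128/25)

T1 shear: y ← y − 1·x: (-3, -4) → (-3, -1); (1, 2) → (1, 1); (3, -4) → (3, -7); (-2, -4) → (-2, -2); (1, -4) → (1, -5)
T2 translate by (-1, 1): (-3, -1) → (-4, 0); (1, 1) → (0, 2); (3, -7) → (2, -6); (-2, -2) → (-3, -1); (1, -5) → (0, -4)
T3 rotate counter-clockwise with cos θ = -7/25, sin θ = -24/25: (-4, 0) → (28/25, 96/25); (0, 2) → (48/25, -14/25); (2, -6) → (-158/25, -6/25); (-3, -1) → (-3/25, 79/25); (0, -4) → (-96/25, 28/25)
T4 translate by (-2, 4): (28/25, 96/25) → (-22/25, 196/25); (48/25, -14/25) → (-2/25, 86/25); (-158/25, -6/25) → (-208/25, 94/25); (-3/25, 79/25) → (-53/25, 179/25); (-96/25, 28/25) → (-146/25, 128/25)
T5 shear: x ← x + 1/2·y: (-22/25, 196/25) → (76/25, 196/25); (-2/25, 86/25) → (41/25, 86/25); (-208/25, 94/25) → (-161/25, 94/25); (-53/25, 179/25) → (73/50, 179/25); (-146/25, 128/25) → (-82/25, 128/25)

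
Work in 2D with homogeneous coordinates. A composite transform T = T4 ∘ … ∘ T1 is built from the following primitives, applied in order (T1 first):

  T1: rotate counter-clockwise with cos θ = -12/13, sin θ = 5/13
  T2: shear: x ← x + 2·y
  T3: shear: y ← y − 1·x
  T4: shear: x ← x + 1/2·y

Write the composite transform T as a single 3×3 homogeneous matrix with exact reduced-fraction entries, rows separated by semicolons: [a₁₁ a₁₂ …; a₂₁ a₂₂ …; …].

T1 = [-12/13 -5/13 0; 5/13 -12/13 0; 0 0 1]
T2·T1 = [-2/13 -29/13 0; 5/13 -12/13 0; 0 0 1]
T3·…·T1 = [-2/13 -29/13 0; 7/13 17/13 0; 0 0 1]
T4·…·T1 = [3/26 -41/26 0; 7/13 17/13 0; 0 0 1]

T = [3/26 -41/26 0; 7/13 17/13 0; 0 0 1]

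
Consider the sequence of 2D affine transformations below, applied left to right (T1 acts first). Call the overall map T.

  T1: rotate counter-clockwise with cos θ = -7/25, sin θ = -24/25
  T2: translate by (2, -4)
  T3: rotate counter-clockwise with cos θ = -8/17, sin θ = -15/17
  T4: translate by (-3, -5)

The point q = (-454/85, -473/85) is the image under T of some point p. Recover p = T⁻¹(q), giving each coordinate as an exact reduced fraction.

T1 = [-7/25 24/25 0; -24/25 -7/25 0; 0 0 1]
T2·T1 = [-7/25 24/25 2; -24/25 -7/25 -4; 0 0 1]
T3·…·T1 = [-304/425 -297/425 -76/17; 297/425 -304/425 2/17; 0 0 1]
T4·…·T1 = [-304/425 -297/425 -127/17; 297/425 -304/425 -83/17; 0 0 1]
det M = 1; M⁻¹ = [-304/425 297/425 -821/425; -297/425 -304/425 -3703/425; 0 0 1]
M⁻¹ · (-454/85, -473/85)ᵀ = (-2, -1)ᵀ

p = (-2, -1)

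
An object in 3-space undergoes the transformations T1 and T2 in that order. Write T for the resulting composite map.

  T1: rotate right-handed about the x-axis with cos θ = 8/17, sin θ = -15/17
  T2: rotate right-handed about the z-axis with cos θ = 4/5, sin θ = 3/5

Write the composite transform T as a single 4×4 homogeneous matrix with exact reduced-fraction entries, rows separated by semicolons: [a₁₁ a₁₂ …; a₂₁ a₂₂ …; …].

T = [4/5 -24/85 -9/17 0; 3/5 32/85 12/17 0; 0 -15/17 8/17 0; 0 0 0 1]

T1 = [1 0 0 0; 0 8/17 15/17 0; 0 -15/17 8/17 0; 0 0 0 1]
T2·T1 = [4/5 -24/85 -9/17 0; 3/5 32/85 12/17 0; 0 -15/17 8/17 0; 0 0 0 1]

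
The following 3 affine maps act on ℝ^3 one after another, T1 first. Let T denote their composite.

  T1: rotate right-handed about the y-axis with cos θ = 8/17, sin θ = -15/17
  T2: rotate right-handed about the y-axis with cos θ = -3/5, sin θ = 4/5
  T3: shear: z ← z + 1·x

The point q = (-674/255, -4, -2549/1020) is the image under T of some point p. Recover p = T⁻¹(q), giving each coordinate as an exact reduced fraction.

T1 = [8/17 0 -15/17 0; 0 1 0 0; 15/17 0 8/17 0; 0 0 0 1]
T2·T1 = [36/85 0 77/85 0; 0 1 0 0; -77/85 0 36/85 0; 0 0 0 1]
T3·…·T1 = [36/85 0 77/85 0; 0 1 0 0; -41/85 0 113/85 0; 0 0 0 1]
det M = 1; M⁻¹ = [113/85 0 -77/85 0; 0 1 0 0; 41/85 0 36/85 0; 0 0 0 1]
M⁻¹ · (-674/255, -4, -2549/1020)ᵀ = (-5/4, -4, -7/3)ᵀ

p = (-5/4, -4, -7/3)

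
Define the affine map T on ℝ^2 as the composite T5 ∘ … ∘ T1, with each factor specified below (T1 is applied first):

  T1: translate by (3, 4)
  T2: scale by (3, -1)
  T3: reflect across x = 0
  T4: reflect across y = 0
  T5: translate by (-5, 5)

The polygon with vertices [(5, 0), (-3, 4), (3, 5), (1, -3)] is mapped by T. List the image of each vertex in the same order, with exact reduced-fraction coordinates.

T1 translate by (3, 4): (5, 0) → (8, 4); (-3, 4) → (0, 8); (3, 5) → (6, 9); (1, -3) → (4, 1)
T2 scale by (3, -1): (8, 4) → (24, -4); (0, 8) → (0, -8); (6, 9) → (18, -9); (4, 1) → (12, -1)
T3 reflect across x = 0: (24, -4) → (-24, -4); (0, -8) → (0, -8); (18, -9) → (-18, -9); (12, -1) → (-12, -1)
T4 reflect across y = 0: (-24, -4) → (-24, 4); (0, -8) → (0, 8); (-18, -9) → (-18, 9); (-12, -1) → (-12, 1)
T5 translate by (-5, 5): (-24, 4) → (-29, 9); (0, 8) → (-5, 13); (-18, 9) → (-23, 14); (-12, 1) → (-17, 6)

image vertices: (-29, 9), (-5, 13), (-23, 14), (-17, 6)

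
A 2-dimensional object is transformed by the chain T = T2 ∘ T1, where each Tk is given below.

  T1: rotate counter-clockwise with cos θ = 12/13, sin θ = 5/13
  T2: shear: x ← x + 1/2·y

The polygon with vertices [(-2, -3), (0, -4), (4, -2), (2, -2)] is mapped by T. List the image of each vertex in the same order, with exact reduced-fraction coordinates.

T1 rotate counter-clockwise with cos θ = 12/13, sin θ = 5/13: (-2, -3) → (-9/13, -46/13); (0, -4) → (20/13, -48/13); (4, -2) → (58/13, -4/13); (2, -2) → (34/13, -14/13)
T2 shear: x ← x + 1/2·y: (-9/13, -46/13) → (-32/13, -46/13); (20/13, -48/13) → (-4/13, -48/13); (58/13, -4/13) → (56/13, -4/13); (34/13, -14/13) → (27/13, -14/13)

image vertices: (-32/13, -46/13), (-4/13, -48/13), (56/13, -4/13), (27/13, -14/13)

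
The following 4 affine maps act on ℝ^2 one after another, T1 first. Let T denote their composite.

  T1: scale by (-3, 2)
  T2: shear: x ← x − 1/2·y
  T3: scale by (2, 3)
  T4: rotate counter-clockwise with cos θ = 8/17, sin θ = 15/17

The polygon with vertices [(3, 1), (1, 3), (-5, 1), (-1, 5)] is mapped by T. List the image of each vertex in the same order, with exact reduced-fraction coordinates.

image vertices: (-250/17, -252/17), (-366/17, -36/17), (134/17, 468/17), (-482/17, 180/17)

T1 scale by (-3, 2): (3, 1) → (-9, 2); (1, 3) → (-3, 6); (-5, 1) → (15, 2); (-1, 5) → (3, 10)
T2 shear: x ← x − 1/2·y: (-9, 2) → (-10, 2); (-3, 6) → (-6, 6); (15, 2) → (14, 2); (3, 10) → (-2, 10)
T3 scale by (2, 3): (-10, 2) → (-20, 6); (-6, 6) → (-12, 18); (14, 2) → (28, 6); (-2, 10) → (-4, 30)
T4 rotate counter-clockwise with cos θ = 8/17, sin θ = 15/17: (-20, 6) → (-250/17, -252/17); (-12, 18) → (-366/17, -36/17); (28, 6) → (134/17, 468/17); (-4, 30) → (-482/17, 180/17)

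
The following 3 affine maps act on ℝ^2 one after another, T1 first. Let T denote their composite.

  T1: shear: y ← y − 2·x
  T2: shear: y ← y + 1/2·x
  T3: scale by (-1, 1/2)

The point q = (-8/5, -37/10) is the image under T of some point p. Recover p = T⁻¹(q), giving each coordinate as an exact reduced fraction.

T1 = [1 0 0; -2 1 0; 0 0 1]
T2·T1 = [1 0 0; -3/2 1 0; 0 0 1]
T3·…·T1 = [-1 0 0; -3/4 1/2 0; 0 0 1]
det M = -1/2; M⁻¹ = [-1 0 0; -3/2 2 0; 0 0 1]
M⁻¹ · (-8/5, -37/10)ᵀ = (8/5, -5)ᵀ

p = (8/5, -5)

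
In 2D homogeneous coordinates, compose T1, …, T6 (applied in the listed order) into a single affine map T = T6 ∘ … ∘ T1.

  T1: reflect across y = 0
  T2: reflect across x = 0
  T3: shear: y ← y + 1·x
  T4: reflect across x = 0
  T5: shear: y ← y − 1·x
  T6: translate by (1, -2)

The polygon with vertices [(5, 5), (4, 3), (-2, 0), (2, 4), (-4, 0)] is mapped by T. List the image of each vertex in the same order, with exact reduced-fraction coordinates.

T1 reflect across y = 0: (5, 5) → (5, -5); (4, 3) → (4, -3); (-2, 0) → (-2, 0); (2, 4) → (2, -4); (-4, 0) → (-4, 0)
T2 reflect across x = 0: (5, -5) → (-5, -5); (4, -3) → (-4, -3); (-2, 0) → (2, 0); (2, -4) → (-2, -4); (-4, 0) → (4, 0)
T3 shear: y ← y + 1·x: (-5, -5) → (-5, -10); (-4, -3) → (-4, -7); (2, 0) → (2, 2); (-2, -4) → (-2, -6); (4, 0) → (4, 4)
T4 reflect across x = 0: (-5, -10) → (5, -10); (-4, -7) → (4, -7); (2, 2) → (-2, 2); (-2, -6) → (2, -6); (4, 4) → (-4, 4)
T5 shear: y ← y − 1·x: (5, -10) → (5, -15); (4, -7) → (4, -11); (-2, 2) → (-2, 4); (2, -6) → (2, -8); (-4, 4) → (-4, 8)
T6 translate by (1, -2): (5, -15) → (6, -17); (4, -11) → (5, -13); (-2, 4) → (-1, 2); (2, -8) → (3, -10); (-4, 8) → (-3, 6)

image vertices: (6, -17), (5, -13), (-1, 2), (3, -10), (-3, 6)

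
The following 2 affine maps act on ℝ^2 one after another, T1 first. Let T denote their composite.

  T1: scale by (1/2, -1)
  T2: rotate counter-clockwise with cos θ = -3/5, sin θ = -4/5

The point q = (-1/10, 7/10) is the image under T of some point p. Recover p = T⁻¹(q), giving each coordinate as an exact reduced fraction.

p = (-1, 1/2)

T1 = [1/2 0 0; 0 -1 0; 0 0 1]
T2·T1 = [-3/10 -4/5 0; -2/5 3/5 0; 0 0 1]
det M = -1/2; M⁻¹ = [-6/5 -8/5 0; -4/5 3/5 0; 0 0 1]
M⁻¹ · (-1/10, 7/10)ᵀ = (-1, 1/2)ᵀ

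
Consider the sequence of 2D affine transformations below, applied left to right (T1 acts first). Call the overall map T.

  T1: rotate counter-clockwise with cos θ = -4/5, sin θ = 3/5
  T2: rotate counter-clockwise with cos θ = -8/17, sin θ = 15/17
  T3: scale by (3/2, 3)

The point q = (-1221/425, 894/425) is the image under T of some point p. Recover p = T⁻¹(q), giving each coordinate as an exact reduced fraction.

p = (-2/5, -2)

T1 = [-4/5 -3/5 0; 3/5 -4/5 0; 0 0 1]
T2·T1 = [-13/85 84/85 0; -84/85 -13/85 0; 0 0 1]
T3·…·T1 = [-39/170 126/85 0; -252/85 -39/85 0; 0 0 1]
det M = 9/2; M⁻¹ = [-26/255 -28/85 0; 56/85 -13/255 0; 0 0 1]
M⁻¹ · (-1221/425, 894/425)ᵀ = (-2/5, -2)ᵀ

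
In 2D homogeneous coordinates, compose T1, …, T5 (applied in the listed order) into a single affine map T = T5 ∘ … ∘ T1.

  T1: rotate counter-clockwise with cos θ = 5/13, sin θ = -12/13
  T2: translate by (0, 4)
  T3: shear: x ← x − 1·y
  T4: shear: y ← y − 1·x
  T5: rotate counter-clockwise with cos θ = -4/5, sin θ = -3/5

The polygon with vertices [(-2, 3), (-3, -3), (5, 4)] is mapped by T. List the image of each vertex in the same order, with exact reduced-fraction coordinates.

image vertices: (56/5, -33/5), (1087/65, -32/5), (-391/65, 1/5)

T1 rotate counter-clockwise with cos θ = 5/13, sin θ = -12/13: (-2, 3) → (2, 3); (-3, -3) → (-51/13, 21/13); (5, 4) → (73/13, -40/13)
T2 translate by (0, 4): (2, 3) → (2, 7); (-51/13, 21/13) → (-51/13, 73/13); (73/13, -40/13) → (73/13, 12/13)
T3 shear: x ← x − 1·y: (2, 7) → (-5, 7); (-51/13, 73/13) → (-124/13, 73/13); (73/13, 12/13) → (61/13, 12/13)
T4 shear: y ← y − 1·x: (-5, 7) → (-5, 12); (-124/13, 73/13) → (-124/13, 197/13); (61/13, 12/13) → (61/13, -49/13)
T5 rotate counter-clockwise with cos θ = -4/5, sin θ = -3/5: (-5, 12) → (56/5, -33/5); (-124/13, 197/13) → (1087/65, -32/5); (61/13, -49/13) → (-391/65, 1/5)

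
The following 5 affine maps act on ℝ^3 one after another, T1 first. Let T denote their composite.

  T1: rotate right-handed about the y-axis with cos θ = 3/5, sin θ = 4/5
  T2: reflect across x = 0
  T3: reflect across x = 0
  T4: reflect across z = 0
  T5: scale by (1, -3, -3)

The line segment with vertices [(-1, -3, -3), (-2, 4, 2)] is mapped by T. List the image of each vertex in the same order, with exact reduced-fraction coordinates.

image vertices: (-3, 9, -3), (2/5, -12, 42/5)

T1 rotate right-handed about the y-axis with cos θ = 3/5, sin θ = 4/5: (-1, -3, -3) → (-3, -3, -1); (-2, 4, 2) → (2/5, 4, 14/5)
T2 reflect across x = 0: (-3, -3, -1) → (3, -3, -1); (2/5, 4, 14/5) → (-2/5, 4, 14/5)
T3 reflect across x = 0: (3, -3, -1) → (-3, -3, -1); (-2/5, 4, 14/5) → (2/5, 4, 14/5)
T4 reflect across z = 0: (-3, -3, -1) → (-3, -3, 1); (2/5, 4, 14/5) → (2/5, 4, -14/5)
T5 scale by (1, -3, -3): (-3, -3, 1) → (-3, 9, -3); (2/5, 4, -14/5) → (2/5, -12, 42/5)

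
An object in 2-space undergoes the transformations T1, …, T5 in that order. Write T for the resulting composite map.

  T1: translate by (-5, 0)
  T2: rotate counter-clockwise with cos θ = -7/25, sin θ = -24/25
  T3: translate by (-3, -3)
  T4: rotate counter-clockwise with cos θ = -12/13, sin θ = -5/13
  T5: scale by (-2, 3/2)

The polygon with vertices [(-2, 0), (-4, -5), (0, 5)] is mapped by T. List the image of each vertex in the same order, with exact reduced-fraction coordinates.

image vertices: (-1554/325, -1479/325), (-4928/325, -2178/325), (28/5, -12/5)

T1 translate by (-5, 0): (-2, 0) → (-7, 0); (-4, -5) → (-9, -5); (0, 5) → (-5, 5)
T2 rotate counter-clockwise with cos θ = -7/25, sin θ = -24/25: (-7, 0) → (49/25, 168/25); (-9, -5) → (-57/25, 251/25); (-5, 5) → (31/5, 17/5)
T3 translate by (-3, -3): (49/25, 168/25) → (-26/25, 93/25); (-57/25, 251/25) → (-132/25, 176/25); (31/5, 17/5) → (16/5, 2/5)
T4 rotate counter-clockwise with cos θ = -12/13, sin θ = -5/13: (-26/25, 93/25) → (777/325, -986/325); (-132/25, 176/25) → (2464/325, -1452/325); (16/5, 2/5) → (-14/5, -8/5)
T5 scale by (-2, 3/2): (777/325, -986/325) → (-1554/325, -1479/325); (2464/325, -1452/325) → (-4928/325, -2178/325); (-14/5, -8/5) → (28/5, -12/5)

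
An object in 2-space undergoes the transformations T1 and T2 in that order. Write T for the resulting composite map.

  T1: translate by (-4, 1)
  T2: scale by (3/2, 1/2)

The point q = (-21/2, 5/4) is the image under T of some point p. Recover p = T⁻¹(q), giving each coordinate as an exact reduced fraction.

T1 = [1 0 -4; 0 1 1; 0 0 1]
T2·T1 = [3/2 0 -6; 0 1/2 1/2; 0 0 1]
det M = 3/4; M⁻¹ = [2/3 0 4; 0 2 -1; 0 0 1]
M⁻¹ · (-21/2, 5/4)ᵀ = (-3, 3/2)ᵀ

p = (-3, 3/2)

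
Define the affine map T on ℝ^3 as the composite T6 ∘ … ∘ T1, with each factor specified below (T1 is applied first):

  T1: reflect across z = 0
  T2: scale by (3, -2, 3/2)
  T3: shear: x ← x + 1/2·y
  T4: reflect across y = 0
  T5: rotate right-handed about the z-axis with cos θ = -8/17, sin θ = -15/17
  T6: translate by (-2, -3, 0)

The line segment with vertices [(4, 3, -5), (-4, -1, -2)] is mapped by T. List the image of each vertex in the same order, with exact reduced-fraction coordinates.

T1 reflect across z = 0: (4, 3, -5) → (4, 3, 5); (-4, -1, -2) → (-4, -1, 2)
T2 scale by (3, -2, 3/2): (4, 3, 5) → (12, -6, 15/2); (-4, -1, 2) → (-12, 2, 3)
T3 shear: x ← x + 1/2·y: (12, -6, 15/2) → (9, -6, 15/2); (-12, 2, 3) → (-11, 2, 3)
T4 reflect across y = 0: (9, -6, 15/2) → (9, 6, 15/2); (-11, 2, 3) → (-11, -2, 3)
T5 rotate right-handed about the z-axis with cos θ = -8/17, sin θ = -15/17: (9, 6, 15/2) → (18/17, -183/17, 15/2); (-11, -2, 3) → (58/17, 181/17, 3)
T6 translate by (-2, -3, 0): (18/17, -183/17, 15/2) → (-16/17, -234/17, 15/2); (58/17, 181/17, 3) → (24/17, 130/17, 3)

image vertices: (-16/17, -234/17, 15/2), (24/17, 130/17, 3)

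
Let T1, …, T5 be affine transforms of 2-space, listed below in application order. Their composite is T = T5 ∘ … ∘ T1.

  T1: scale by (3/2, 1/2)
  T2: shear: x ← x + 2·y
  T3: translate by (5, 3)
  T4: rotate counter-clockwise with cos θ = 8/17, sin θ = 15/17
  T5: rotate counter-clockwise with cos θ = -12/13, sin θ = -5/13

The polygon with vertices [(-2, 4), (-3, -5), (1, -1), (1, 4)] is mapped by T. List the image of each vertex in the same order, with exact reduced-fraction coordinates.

image vertices: (974/221, -1425/221), (409/442, 1959/442), (869/442, -2525/442), (1759/442, -2415/221)

T1 scale by (3/2, 1/2): (-2, 4) → (-3, 2); (-3, -5) → (-9/2, -5/2); (1, -1) → (3/2, -1/2); (1, 4) → (3/2, 2)
T2 shear: x ← x + 2·y: (-3, 2) → (1, 2); (-9/2, -5/2) → (-19/2, -5/2); (3/2, -1/2) → (1/2, -1/2); (3/2, 2) → (11/2, 2)
T3 translate by (5, 3): (1, 2) → (6, 5); (-19/2, -5/2) → (-9/2, 1/2); (1/2, -1/2) → (11/2, 5/2); (11/2, 2) → (21/2, 5)
T4 rotate counter-clockwise with cos θ = 8/17, sin θ = 15/17: (6, 5) → (-27/17, 130/17); (-9/2, 1/2) → (-87/34, -127/34); (11/2, 5/2) → (13/34, 205/34); (21/2, 5) → (9/17, 395/34)
T5 rotate counter-clockwise with cos θ = -12/13, sin θ = -5/13: (-27/17, 130/17) → (974/221, -1425/221); (-87/34, -127/34) → (409/442, 1959/442); (13/34, 205/34) → (869/442, -2525/442); (9/17, 395/34) → (1759/442, -2415/221)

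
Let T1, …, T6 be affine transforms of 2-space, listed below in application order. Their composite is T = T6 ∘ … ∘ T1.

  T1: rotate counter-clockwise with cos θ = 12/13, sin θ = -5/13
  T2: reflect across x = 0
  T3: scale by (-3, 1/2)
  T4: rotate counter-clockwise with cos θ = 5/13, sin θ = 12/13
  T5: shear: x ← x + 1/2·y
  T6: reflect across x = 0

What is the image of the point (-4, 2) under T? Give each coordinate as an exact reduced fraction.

T(p) = (1463/169, -1258/169)

T1 rotate counter-clockwise with cos θ = 12/13, sin θ = -5/13: (-4, 2) → (-38/13, 44/13)
T2 reflect across x = 0: (-38/13, 44/13) → (38/13, 44/13)
T3 scale by (-3, 1/2): (38/13, 44/13) → (-114/13, 22/13)
T4 rotate counter-clockwise with cos θ = 5/13, sin θ = 12/13: (-114/13, 22/13) → (-834/169, -1258/169)
T5 shear: x ← x + 1/2·y: (-834/169, -1258/169) → (-1463/169, -1258/169)
T6 reflect across x = 0: (-1463/169, -1258/169) → (1463/169, -1258/169)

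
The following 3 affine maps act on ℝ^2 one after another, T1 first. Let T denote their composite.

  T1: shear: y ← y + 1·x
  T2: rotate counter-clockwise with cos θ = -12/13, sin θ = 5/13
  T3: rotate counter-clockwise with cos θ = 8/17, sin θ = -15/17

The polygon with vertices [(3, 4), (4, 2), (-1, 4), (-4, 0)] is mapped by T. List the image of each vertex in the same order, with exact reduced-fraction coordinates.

image vertices: (-1603/221, 513/221), (-108/17, 58/17), (-639/221, -283/221), (964/221, -796/221)

T1 shear: y ← y + 1·x: (3, 4) → (3, 7); (4, 2) → (4, 6); (-1, 4) → (-1, 3); (-4, 0) → (-4, -4)
T2 rotate counter-clockwise with cos θ = -12/13, sin θ = 5/13: (3, 7) → (-71/13, -69/13); (4, 6) → (-6, -4); (-1, 3) → (-3/13, -41/13); (-4, -4) → (68/13, 28/13)
T3 rotate counter-clockwise with cos θ = 8/17, sin θ = -15/17: (-71/13, -69/13) → (-1603/221, 513/221); (-6, -4) → (-108/17, 58/17); (-3/13, -41/13) → (-639/221, -283/221); (68/13, 28/13) → (964/221, -796/221)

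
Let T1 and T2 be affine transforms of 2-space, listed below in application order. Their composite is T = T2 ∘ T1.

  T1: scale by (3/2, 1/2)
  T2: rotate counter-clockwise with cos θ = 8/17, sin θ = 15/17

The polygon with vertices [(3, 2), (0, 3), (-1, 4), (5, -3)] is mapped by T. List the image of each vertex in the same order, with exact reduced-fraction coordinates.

T1 scale by (3/2, 1/2): (3, 2) → (9/2, 1); (0, 3) → (0, 3/2); (-1, 4) → (-3/2, 2); (5, -3) → (15/2, -3/2)
T2 rotate counter-clockwise with cos θ = 8/17, sin θ = 15/17: (9/2, 1) → (21/17, 151/34); (0, 3/2) → (-45/34, 12/17); (-3/2, 2) → (-42/17, -13/34); (15/2, -3/2) → (165/34, 201/34)

image vertices: (21/17, 151/34), (-45/34, 12/17), (-42/17, -13/34), (165/34, 201/34)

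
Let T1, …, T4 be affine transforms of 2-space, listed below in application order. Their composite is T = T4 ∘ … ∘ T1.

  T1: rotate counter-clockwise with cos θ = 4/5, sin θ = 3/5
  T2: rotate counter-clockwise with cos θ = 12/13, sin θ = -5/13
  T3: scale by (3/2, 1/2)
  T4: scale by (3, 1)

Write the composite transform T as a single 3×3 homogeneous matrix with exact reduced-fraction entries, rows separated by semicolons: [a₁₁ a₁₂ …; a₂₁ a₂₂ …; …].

T1 = [4/5 -3/5 0; 3/5 4/5 0; 0 0 1]
T2·T1 = [63/65 -16/65 0; 16/65 63/65 0; 0 0 1]
T3·…·T1 = [189/130 -24/65 0; 8/65 63/130 0; 0 0 1]
T4·…·T1 = [567/130 -72/65 0; 8/65 63/130 0; 0 0 1]

T = [567/130 -72/65 0; 8/65 63/130 0; 0 0 1]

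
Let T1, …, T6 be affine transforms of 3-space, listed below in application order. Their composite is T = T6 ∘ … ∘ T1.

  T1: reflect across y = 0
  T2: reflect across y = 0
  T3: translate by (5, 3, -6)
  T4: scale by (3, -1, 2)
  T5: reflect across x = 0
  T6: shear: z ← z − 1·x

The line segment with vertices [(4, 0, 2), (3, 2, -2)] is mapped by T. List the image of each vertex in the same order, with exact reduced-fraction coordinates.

T1 reflect across y = 0: (4, 0, 2) → (4, 0, 2); (3, 2, -2) → (3, -2, -2)
T2 reflect across y = 0: (4, 0, 2) → (4, 0, 2); (3, -2, -2) → (3, 2, -2)
T3 translate by (5, 3, -6): (4, 0, 2) → (9, 3, -4); (3, 2, -2) → (8, 5, -8)
T4 scale by (3, -1, 2): (9, 3, -4) → (27, -3, -8); (8, 5, -8) → (24, -5, -16)
T5 reflect across x = 0: (27, -3, -8) → (-27, -3, -8); (24, -5, -16) → (-24, -5, -16)
T6 shear: z ← z − 1·x: (-27, -3, -8) → (-27, -3, 19); (-24, -5, -16) → (-24, -5, 8)

image vertices: (-27, -3, 19), (-24, -5, 8)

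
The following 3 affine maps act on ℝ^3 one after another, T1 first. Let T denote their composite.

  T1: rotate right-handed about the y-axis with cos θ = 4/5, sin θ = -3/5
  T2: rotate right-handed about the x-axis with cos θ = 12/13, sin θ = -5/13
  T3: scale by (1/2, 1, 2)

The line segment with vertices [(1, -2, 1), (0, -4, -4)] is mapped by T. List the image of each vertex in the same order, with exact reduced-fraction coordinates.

image vertices: (1/10, -17/13, 268/65), (6/5, -64/13, -184/65)

T1 rotate right-handed about the y-axis with cos θ = 4/5, sin θ = -3/5: (1, -2, 1) → (1/5, -2, 7/5); (0, -4, -4) → (12/5, -4, -16/5)
T2 rotate right-handed about the x-axis with cos θ = 12/13, sin θ = -5/13: (1/5, -2, 7/5) → (1/5, -17/13, 134/65); (12/5, -4, -16/5) → (12/5, -64/13, -92/65)
T3 scale by (1/2, 1, 2): (1/5, -17/13, 134/65) → (1/10, -17/13, 268/65); (12/5, -64/13, -92/65) → (6/5, -64/13, -184/65)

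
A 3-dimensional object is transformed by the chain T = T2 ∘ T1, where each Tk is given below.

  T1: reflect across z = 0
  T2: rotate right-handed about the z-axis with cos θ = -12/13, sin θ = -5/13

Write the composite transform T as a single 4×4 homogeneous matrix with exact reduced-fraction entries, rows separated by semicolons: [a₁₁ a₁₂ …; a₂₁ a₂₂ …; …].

T = [-12/13 5/13 0 0; -5/13 -12/13 0 0; 0 0 -1 0; 0 0 0 1]

T1 = [1 0 0 0; 0 1 0 0; 0 0 -1 0; 0 0 0 1]
T2·T1 = [-12/13 5/13 0 0; -5/13 -12/13 0 0; 0 0 -1 0; 0 0 0 1]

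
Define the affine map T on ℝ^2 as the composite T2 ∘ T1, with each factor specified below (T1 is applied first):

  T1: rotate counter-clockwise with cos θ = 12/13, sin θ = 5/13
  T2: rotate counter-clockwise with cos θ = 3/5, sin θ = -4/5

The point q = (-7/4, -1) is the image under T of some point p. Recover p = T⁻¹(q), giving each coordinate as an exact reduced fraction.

p = (-1, -7/4)

T1 = [12/13 -5/13 0; 5/13 12/13 0; 0 0 1]
T2·T1 = [56/65 33/65 0; -33/65 56/65 0; 0 0 1]
det M = 1; M⁻¹ = [56/65 -33/65 0; 33/65 56/65 0; 0 0 1]
M⁻¹ · (-7/4, -1)ᵀ = (-1, -7/4)ᵀ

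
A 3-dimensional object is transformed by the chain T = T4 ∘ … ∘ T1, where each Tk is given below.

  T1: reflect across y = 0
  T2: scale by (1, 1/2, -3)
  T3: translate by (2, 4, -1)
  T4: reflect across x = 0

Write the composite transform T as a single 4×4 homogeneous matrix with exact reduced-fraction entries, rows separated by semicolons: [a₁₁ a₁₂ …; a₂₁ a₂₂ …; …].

T = [-1 0 0 -2; 0 -1/2 0 4; 0 0 -3 -1; 0 0 0 1]

T1 = [1 0 0 0; 0 -1 0 0; 0 0 1 0; 0 0 0 1]
T2·T1 = [1 0 0 0; 0 -1/2 0 0; 0 0 -3 0; 0 0 0 1]
T3·…·T1 = [1 0 0 2; 0 -1/2 0 4; 0 0 -3 -1; 0 0 0 1]
T4·…·T1 = [-1 0 0 -2; 0 -1/2 0 4; 0 0 -3 -1; 0 0 0 1]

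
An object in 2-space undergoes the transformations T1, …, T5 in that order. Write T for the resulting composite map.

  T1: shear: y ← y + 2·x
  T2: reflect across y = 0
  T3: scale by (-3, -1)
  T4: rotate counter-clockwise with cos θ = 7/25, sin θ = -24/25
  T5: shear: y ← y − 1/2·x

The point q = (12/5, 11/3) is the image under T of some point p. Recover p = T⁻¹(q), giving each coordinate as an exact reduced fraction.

T1 = [1 0 0; 2 1 0; 0 0 1]
T2·T1 = [1 0 0; -2 -1 0; 0 0 1]
T3·…·T1 = [-3 0 0; 2 1 0; 0 0 1]
T4·…·T1 = [27/25 24/25 0; 86/25 7/25 0; 0 0 1]
T5·…·T1 = [27/25 24/25 0; 29/10 -1/5 0; 0 0 1]
det M = -3; M⁻¹ = [1/15 8/25 0; 29/30 -9/25 0; 0 0 1]
M⁻¹ · (12/5, 11/3)ᵀ = (4/3, 1)ᵀ

p = (4/3, 1)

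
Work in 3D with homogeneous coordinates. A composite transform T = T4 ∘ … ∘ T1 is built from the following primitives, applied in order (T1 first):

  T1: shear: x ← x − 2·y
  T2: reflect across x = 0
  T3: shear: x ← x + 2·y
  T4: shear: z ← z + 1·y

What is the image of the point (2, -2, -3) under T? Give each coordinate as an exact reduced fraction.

T1 shear: x ← x − 2·y: (2, -2, -3) → (6, -2, -3)
T2 reflect across x = 0: (6, -2, -3) → (-6, -2, -3)
T3 shear: x ← x + 2·y: (-6, -2, -3) → (-10, -2, -3)
T4 shear: z ← z + 1·y: (-10, -2, -3) → (-10, -2, -5)

T(p) = (-10, -2, -5)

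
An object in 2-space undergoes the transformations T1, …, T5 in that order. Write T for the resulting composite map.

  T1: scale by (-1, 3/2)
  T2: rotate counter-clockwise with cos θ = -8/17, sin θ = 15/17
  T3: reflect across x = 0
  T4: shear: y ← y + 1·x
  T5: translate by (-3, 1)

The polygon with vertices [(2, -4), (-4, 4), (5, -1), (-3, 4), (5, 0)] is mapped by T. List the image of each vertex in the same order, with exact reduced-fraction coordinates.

image vertices: (-157/17, -71/17), (71/17, 151/17), (-227/34, -217/34), (63/17, 128/17), (-91/17, -98/17)

T1 scale by (-1, 3/2): (2, -4) → (-2, -6); (-4, 4) → (4, 6); (5, -1) → (-5, -3/2); (-3, 4) → (3, 6); (5, 0) → (-5, 0)
T2 rotate counter-clockwise with cos θ = -8/17, sin θ = 15/17: (-2, -6) → (106/17, 18/17); (4, 6) → (-122/17, 12/17); (-5, -3/2) → (125/34, -63/17); (3, 6) → (-114/17, -3/17); (-5, 0) → (40/17, -75/17)
T3 reflect across x = 0: (106/17, 18/17) → (-106/17, 18/17); (-122/17, 12/17) → (122/17, 12/17); (125/34, -63/17) → (-125/34, -63/17); (-114/17, -3/17) → (114/17, -3/17); (40/17, -75/17) → (-40/17, -75/17)
T4 shear: y ← y + 1·x: (-106/17, 18/17) → (-106/17, -88/17); (122/17, 12/17) → (122/17, 134/17); (-125/34, -63/17) → (-125/34, -251/34); (114/17, -3/17) → (114/17, 111/17); (-40/17, -75/17) → (-40/17, -115/17)
T5 translate by (-3, 1): (-106/17, -88/17) → (-157/17, -71/17); (122/17, 134/17) → (71/17, 151/17); (-125/34, -251/34) → (-227/34, -217/34); (114/17, 111/17) → (63/17, 128/17); (-40/17, -115/17) → (-91/17, -98/17)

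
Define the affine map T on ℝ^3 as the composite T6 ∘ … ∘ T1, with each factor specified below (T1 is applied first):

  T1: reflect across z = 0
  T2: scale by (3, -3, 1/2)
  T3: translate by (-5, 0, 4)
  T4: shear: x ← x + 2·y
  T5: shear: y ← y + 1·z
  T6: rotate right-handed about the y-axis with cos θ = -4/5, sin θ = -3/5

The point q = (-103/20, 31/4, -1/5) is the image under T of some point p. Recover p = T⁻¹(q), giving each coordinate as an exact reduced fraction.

T1 = [1 0 0 0; 0 1 0 0; 0 0 -1 0; 0 0 0 1]
T2·T1 = [3 0 0 0; 0 -3 0 0; 0 0 -1/2 0; 0 0 0 1]
T3·…·T1 = [3 0 0 -5; 0 -3 0 0; 0 0 -1/2 4; 0 0 0 1]
T4·…·T1 = [3 -6 0 -5; 0 -3 0 0; 0 0 -1/2 4; 0 0 0 1]
T5·…·T1 = [3 -6 0 -5; 0 -3 -1/2 4; 0 0 -1/2 4; 0 0 0 1]
T6·…·T1 = [-12/5 24/5 3/10 8/5; 0 -3 -1/2 4; 9/5 -18/5 2/5 -31/5; 0 0 0 1]
det M = 9/2; M⁻¹ = [-2/3 -2/3 -1/3 5/3; -1/5 -1/3 -4/15 0; 6/5 0 8/5 8; 0 0 0 1]
M⁻¹ · (-103/20, 31/4, -1/5)ᵀ = (0, -3/2, 3/2)ᵀ

p = (0, -3/2, 3/2)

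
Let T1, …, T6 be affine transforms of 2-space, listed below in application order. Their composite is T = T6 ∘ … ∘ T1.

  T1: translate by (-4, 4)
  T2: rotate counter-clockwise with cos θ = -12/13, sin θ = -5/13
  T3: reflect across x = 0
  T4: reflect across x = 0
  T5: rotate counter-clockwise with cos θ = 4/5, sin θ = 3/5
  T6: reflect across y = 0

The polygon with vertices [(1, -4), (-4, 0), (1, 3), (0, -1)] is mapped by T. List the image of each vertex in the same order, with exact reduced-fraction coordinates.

T1 translate by (-4, 4): (1, -4) → (-3, 0); (-4, 0) → (-8, 4); (1, 3) → (-3, 7); (0, -1) → (-4, 3)
T2 rotate counter-clockwise with cos θ = -12/13, sin θ = -5/13: (-3, 0) → (36/13, 15/13); (-8, 4) → (116/13, -8/13); (-3, 7) → (71/13, -69/13); (-4, 3) → (63/13, -16/13)
T3 reflect across x = 0: (36/13, 15/13) → (-36/13, 15/13); (116/13, -8/13) → (-116/13, -8/13); (71/13, -69/13) → (-71/13, -69/13); (63/13, -16/13) → (-63/13, -16/13)
T4 reflect across x = 0: (-36/13, 15/13) → (36/13, 15/13); (-116/13, -8/13) → (116/13, -8/13); (-71/13, -69/13) → (71/13, -69/13); (-63/13, -16/13) → (63/13, -16/13)
T5 rotate counter-clockwise with cos θ = 4/5, sin θ = 3/5: (36/13, 15/13) → (99/65, 168/65); (116/13, -8/13) → (488/65, 316/65); (71/13, -69/13) → (491/65, -63/65); (63/13, -16/13) → (60/13, 25/13)
T6 reflect across y = 0: (99/65, 168/65) → (99/65, -168/65); (488/65, 316/65) → (488/65, -316/65); (491/65, -63/65) → (491/65, 63/65); (60/13, 25/13) → (60/13, -25/13)

image vertices: (99/65, -168/65), (488/65, -316/65), (491/65, 63/65), (60/13, -25/13)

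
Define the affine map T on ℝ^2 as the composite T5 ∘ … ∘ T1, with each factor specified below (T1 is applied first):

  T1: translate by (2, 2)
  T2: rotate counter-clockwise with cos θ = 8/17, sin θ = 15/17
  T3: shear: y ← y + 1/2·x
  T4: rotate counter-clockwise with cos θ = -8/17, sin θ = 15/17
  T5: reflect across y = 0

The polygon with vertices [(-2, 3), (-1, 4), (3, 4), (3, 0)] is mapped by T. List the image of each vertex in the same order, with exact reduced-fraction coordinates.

T1 translate by (2, 2): (-2, 3) → (0, 5); (-1, 4) → (1, 6); (3, 4) → (5, 6); (3, 0) → (5, 2)
T2 rotate counter-clockwise with cos θ = 8/17, sin θ = 15/17: (0, 5) → (-75/17, 40/17); (1, 6) → (-82/17, 63/17); (5, 6) → (-50/17, 123/17); (5, 2) → (10/17, 91/17)
T3 shear: y ← y + 1/2·x: (-75/17, 40/17) → (-75/17, 5/34); (-82/17, 63/17) → (-82/17, 22/17); (-50/17, 123/17) → (-50/17, 98/17); (10/17, 91/17) → (10/17, 96/17)
T4 rotate counter-clockwise with cos θ = -8/17, sin θ = 15/17: (-75/17, 5/34) → (1125/578, -1145/289); (-82/17, 22/17) → (326/289, -1406/289); (-50/17, 98/17) → (-1070/289, -1534/289); (10/17, 96/17) → (-1520/289, -618/289)
T5 reflect across y = 0: (1125/578, -1145/289) → (1125/578, 1145/289); (326/289, -1406/289) → (326/289, 1406/289); (-1070/289, -1534/289) → (-1070/289, 1534/289); (-1520/289, -618/289) → (-1520/289, 618/289)

image vertices: (1125/578, 1145/289), (326/289, 1406/289), (-1070/289, 1534/289), (-1520/289, 618/289)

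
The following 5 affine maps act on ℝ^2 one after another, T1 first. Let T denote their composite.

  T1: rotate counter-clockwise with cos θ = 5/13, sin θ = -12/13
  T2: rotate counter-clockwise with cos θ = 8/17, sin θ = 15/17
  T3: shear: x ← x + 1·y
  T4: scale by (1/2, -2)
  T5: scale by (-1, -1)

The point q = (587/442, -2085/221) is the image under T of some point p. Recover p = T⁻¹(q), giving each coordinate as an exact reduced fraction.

p = (5/2, -9/2)

T1 = [5/13 12/13 0; -12/13 5/13 0; 0 0 1]
T2·T1 = [220/221 21/221 0; -21/221 220/221 0; 0 0 1]
T3·…·T1 = [199/221 241/221 0; -21/221 220/221 0; 0 0 1]
T4·…·T1 = [199/442 241/442 0; 42/221 -440/221 0; 0 0 1]
T5·…·T1 = [-199/442 -241/442 0; -42/221 440/221 0; 0 0 1]
det M = -1; M⁻¹ = [-440/221 -241/442 0; -42/221 199/442 0; 0 0 1]
M⁻¹ · (587/442, -2085/221)ᵀ = (5/2, -9/2)ᵀ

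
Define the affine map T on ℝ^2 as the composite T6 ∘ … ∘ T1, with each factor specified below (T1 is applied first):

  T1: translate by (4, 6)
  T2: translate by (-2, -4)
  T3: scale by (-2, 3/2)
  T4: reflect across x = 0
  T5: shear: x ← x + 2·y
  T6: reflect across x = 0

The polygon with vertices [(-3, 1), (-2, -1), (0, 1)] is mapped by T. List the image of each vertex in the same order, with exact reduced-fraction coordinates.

image vertices: (-7, 9/2), (-3, 3/2), (-13, 9/2)

T1 translate by (4, 6): (-3, 1) → (1, 7); (-2, -1) → (2, 5); (0, 1) → (4, 7)
T2 translate by (-2, -4): (1, 7) → (-1, 3); (2, 5) → (0, 1); (4, 7) → (2, 3)
T3 scale by (-2, 3/2): (-1, 3) → (2, 9/2); (0, 1) → (0, 3/2); (2, 3) → (-4, 9/2)
T4 reflect across x = 0: (2, 9/2) → (-2, 9/2); (0, 3/2) → (0, 3/2); (-4, 9/2) → (4, 9/2)
T5 shear: x ← x + 2·y: (-2, 9/2) → (7, 9/2); (0, 3/2) → (3, 3/2); (4, 9/2) → (13, 9/2)
T6 reflect across x = 0: (7, 9/2) → (-7, 9/2); (3, 3/2) → (-3, 3/2); (13, 9/2) → (-13, 9/2)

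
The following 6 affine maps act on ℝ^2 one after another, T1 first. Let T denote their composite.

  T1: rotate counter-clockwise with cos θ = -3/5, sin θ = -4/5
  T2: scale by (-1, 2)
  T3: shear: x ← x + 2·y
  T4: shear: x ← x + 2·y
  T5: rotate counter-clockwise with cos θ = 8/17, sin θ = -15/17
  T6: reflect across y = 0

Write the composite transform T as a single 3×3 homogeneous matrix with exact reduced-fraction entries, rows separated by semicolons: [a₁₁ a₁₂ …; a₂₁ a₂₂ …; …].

T = [-352/85 -314/85 0; -371/85 -372/85 0; 0 0 1]

T1 = [-3/5 4/5 0; -4/5 -3/5 0; 0 0 1]
T2·T1 = [3/5 -4/5 0; -8/5 -6/5 0; 0 0 1]
T3·…·T1 = [-13/5 -16/5 0; -8/5 -6/5 0; 0 0 1]
T4·…·T1 = [-29/5 -28/5 0; -8/5 -6/5 0; 0 0 1]
T5·…·T1 = [-352/85 -314/85 0; 371/85 372/85 0; 0 0 1]
T6·…·T1 = [-352/85 -314/85 0; -371/85 -372/85 0; 0 0 1]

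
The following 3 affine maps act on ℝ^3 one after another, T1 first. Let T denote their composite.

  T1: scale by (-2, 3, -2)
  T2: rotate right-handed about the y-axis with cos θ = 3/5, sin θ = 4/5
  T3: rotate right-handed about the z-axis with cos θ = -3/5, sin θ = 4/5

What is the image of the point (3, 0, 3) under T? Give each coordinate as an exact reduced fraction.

T(p) = (126/25, -168/25, 6/5)

T1 scale by (-2, 3, -2): (3, 0, 3) → (-6, 0, -6)
T2 rotate right-handed about the y-axis with cos θ = 3/5, sin θ = 4/5: (-6, 0, -6) → (-42/5, 0, 6/5)
T3 rotate right-handed about the z-axis with cos θ = -3/5, sin θ = 4/5: (-42/5, 0, 6/5) → (126/25, -168/25, 6/5)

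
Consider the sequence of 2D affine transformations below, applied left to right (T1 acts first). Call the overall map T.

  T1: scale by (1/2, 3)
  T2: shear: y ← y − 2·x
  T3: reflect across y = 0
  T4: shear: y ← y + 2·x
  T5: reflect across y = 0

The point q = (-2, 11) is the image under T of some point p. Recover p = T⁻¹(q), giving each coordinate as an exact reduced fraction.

T1 = [1/2 0 0; 0 3 0; 0 0 1]
T2·T1 = [1/2 0 0; -1 3 0; 0 0 1]
T3·…·T1 = [1/2 0 0; 1 -3 0; 0 0 1]
T4·…·T1 = [1/2 0 0; 2 -3 0; 0 0 1]
T5·…·T1 = [1/2 0 0; -2 3 0; 0 0 1]
det M = 3/2; M⁻¹ = [2 0 0; 4/3 1/3 0; 0 0 1]
M⁻¹ · (-2, 11)ᵀ = (-4, 1)ᵀ

p = (-4, 1)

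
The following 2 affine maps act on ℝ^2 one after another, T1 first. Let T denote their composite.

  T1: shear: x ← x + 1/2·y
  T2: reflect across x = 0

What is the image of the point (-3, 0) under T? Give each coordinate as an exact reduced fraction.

T(p) = (3, 0)

T1 shear: x ← x + 1/2·y: (-3, 0) → (-3, 0)
T2 reflect across x = 0: (-3, 0) → (3, 0)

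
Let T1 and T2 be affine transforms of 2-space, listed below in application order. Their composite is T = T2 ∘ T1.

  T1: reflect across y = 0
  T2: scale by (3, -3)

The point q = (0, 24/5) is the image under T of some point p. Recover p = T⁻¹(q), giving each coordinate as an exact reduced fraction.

p = (0, 8/5)

T1 = [1 0 0; 0 -1 0; 0 0 1]
T2·T1 = [3 0 0; 0 3 0; 0 0 1]
det M = 9; M⁻¹ = [1/3 0 0; 0 1/3 0; 0 0 1]
M⁻¹ · (0, 24/5)ᵀ = (0, 8/5)ᵀ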